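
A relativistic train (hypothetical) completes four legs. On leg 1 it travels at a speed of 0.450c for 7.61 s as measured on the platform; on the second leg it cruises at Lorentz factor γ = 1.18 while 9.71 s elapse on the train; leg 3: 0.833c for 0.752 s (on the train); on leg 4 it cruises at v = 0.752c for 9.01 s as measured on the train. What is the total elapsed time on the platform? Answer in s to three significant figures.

Δt = 34.1 s

Leg 1: 7.61 s is already measured on the platform.
Leg 2: γ = 1.18; Δt_2 = 1.180 × 9.71 = 11.46 s.
Leg 3: γ = 1/√(1 − 0.833²) = 1/√0.3061 = 1.807; Δt_3 = 1.807 × 0.752 = 1.359 s.
Leg 4: γ = 1/√(1 − 0.752²) = 1/√0.4345 = 1.517; Δt_4 = 1.517 × 9.01 = 13.67 s.
Total: 7.610 + 11.46 + 1.359 + 13.67 s.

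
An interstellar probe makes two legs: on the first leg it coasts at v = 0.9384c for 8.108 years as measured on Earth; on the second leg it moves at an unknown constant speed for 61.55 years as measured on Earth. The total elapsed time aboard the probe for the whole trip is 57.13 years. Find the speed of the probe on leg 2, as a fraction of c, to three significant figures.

Leg 1: γ = 1/√(1 − 0.9384²) = 1/√0.1194 = 2.894; τ_1 = 8.108/2.894 = 2.802 years.
Leg 2: speed unknown; τ_2 = 61.55/γ_2.
Total proper time: 2.802 + τ_2 = 57.13, so τ_2 = 57.13 − 2.802 = 54.33 years.
γ_2 = 61.55/54.33 = 1.133; β = √(1 − 1/γ²) = √0.2209.

β = 0.470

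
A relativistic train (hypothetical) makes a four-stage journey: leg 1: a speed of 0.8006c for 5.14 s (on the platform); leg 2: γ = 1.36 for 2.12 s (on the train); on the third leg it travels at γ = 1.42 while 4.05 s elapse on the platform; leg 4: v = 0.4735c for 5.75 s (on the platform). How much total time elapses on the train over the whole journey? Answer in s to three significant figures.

τ = 13.1 s

Leg 1: γ = 1/√(1 − 0.8006²) = 1/√0.3590 = 1.669; τ_1 = 5.14/1.669 = 3.080 s.
Leg 2: 2.12 s is already measured on the train.
Leg 3: γ = 1.42; τ_3 = 4.05/1.420 = 2.852 s.
Leg 4: γ = 1/√(1 − 0.4735²) = 1/√0.7758 = 1.135; τ_4 = 5.75/1.135 = 5.065 s.
Total: 3.080 + 2.120 + 2.852 + 5.065 s.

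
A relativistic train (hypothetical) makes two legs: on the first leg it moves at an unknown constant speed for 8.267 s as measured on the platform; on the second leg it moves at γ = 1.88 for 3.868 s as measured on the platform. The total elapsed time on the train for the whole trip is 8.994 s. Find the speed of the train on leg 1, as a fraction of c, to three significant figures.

β = 0.544

Leg 1: speed unknown; τ_1 = 8.267/γ_1.
Leg 2: γ = 1.88; τ_2 = 3.868/1.880 = 2.057 s.
Total proper time: τ_1 + 2.057 = 8.994, so τ_1 = 8.994 − 2.057 = 6.937 s.
γ_1 = 8.267/6.937 = 1.192; β = √(1 − 1/γ²) = √0.2960.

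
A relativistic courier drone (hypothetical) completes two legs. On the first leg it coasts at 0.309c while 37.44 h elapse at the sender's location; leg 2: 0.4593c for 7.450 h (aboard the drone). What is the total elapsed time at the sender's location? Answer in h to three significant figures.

Leg 1: 37.44 h is already measured at the sender's location.
Leg 2: γ = 1/√(1 − 0.4593²) = 1/√0.7890 = 1.126; Δt_2 = 1.126 × 7.450 = 8.387 h.
Total: 37.44 + 8.387 h.

Δt = 45.8 h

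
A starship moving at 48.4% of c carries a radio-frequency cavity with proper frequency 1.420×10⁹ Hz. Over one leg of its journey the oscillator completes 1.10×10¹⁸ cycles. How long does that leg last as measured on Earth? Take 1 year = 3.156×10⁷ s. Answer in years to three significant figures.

Δt = 28.0 years

β = 0.484; γ = 1/√(1 − 0.484²) = 1/√0.7657 = 1.143
Proper time for N cycles: τ = N/f = 1.10×10¹⁸/(1.420×10⁹) = 7.746×10⁸ s = 24.55 years.
Lab-frame duration Δt = γτ = 1.143 × 24.55 = 28.05 years.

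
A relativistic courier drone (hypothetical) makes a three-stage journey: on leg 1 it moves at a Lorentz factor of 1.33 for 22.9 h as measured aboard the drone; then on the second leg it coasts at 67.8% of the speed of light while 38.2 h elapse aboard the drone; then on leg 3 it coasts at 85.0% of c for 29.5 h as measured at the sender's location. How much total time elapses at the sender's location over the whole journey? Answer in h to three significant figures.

Leg 1: γ = 1.33; Δt_1 = 1.330 × 22.9 = 30.46 h.
Leg 2: β = 0.678; γ = 1/√(1 − 0.678²) = 1/√0.5403 = 1.360; Δt_2 = 1.360 × 38.2 = 51.97 h.
Leg 3: 29.5 h is already measured at the sender's location.
Total: 30.46 + 51.97 + 29.50 h.

Δt = 112 h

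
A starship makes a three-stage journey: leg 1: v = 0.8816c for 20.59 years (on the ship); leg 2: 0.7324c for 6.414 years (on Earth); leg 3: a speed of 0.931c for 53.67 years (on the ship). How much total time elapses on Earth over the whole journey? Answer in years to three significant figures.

Δt = 197 years

Leg 1: γ = 1/√(1 − 0.8816²) = 1/√0.2228 = 2.119; Δt_1 = 2.119 × 20.59 = 43.62 years.
Leg 2: 6.414 years is already measured on Earth.
Leg 3: γ = 1/√(1 − 0.931²) = 1/√0.1332 = 2.740; Δt_3 = 2.740 × 53.67 = 147.0 years.
Total: 43.62 + 6.414 + 147.0 years.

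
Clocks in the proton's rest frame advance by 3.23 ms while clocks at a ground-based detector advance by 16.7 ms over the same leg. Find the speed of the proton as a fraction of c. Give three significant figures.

v = 0.981c

The proper time is measured in the proton's rest frame (both events occur at the proton's location); Δt is measured at a ground-based detector. γ = Δt/τ = 16.7/3.23 = 5.170.
β = √(1 − 1/γ²) = √(1 − 0.03741) = √0.9626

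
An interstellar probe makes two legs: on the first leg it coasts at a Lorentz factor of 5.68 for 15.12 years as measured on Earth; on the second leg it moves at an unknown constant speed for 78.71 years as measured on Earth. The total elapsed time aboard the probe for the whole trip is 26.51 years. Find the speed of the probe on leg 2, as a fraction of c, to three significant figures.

β = 0.953

Leg 1: γ = 5.68; τ_1 = 15.12/5.680 = 2.662 years.
Leg 2: speed unknown; τ_2 = 78.71/γ_2.
Total proper time: 2.662 + τ_2 = 26.51, so τ_2 = 26.51 − 2.662 = 23.85 years.
γ_2 = 78.71/23.85 = 3.300; β = √(1 − 1/γ²) = √0.9082.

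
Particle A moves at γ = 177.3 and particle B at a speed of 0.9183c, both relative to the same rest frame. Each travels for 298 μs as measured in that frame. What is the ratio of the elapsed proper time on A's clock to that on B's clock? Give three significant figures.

τ_A/τ_B = 0.0142

A: γ = 177.3. B: γ = 1/√(1 − 0.9183²) = 1/√0.1567 = 2.526.
τ_A/τ_B = γ_B/γ_A = 2.526/177.3 = 0.01425, so τ_A/τ_B = 0.01425.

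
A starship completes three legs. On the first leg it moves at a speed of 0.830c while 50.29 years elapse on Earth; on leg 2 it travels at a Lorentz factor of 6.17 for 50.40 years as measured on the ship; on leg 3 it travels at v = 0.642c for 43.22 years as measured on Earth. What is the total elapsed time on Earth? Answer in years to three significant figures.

Δt = 404 years

Leg 1: 50.29 years is already measured on Earth.
Leg 2: γ = 6.17; Δt_2 = 6.170 × 50.40 = 311.0 years.
Leg 3: 43.22 years is already measured on Earth.
Total: 50.29 + 311.0 + 43.22 years.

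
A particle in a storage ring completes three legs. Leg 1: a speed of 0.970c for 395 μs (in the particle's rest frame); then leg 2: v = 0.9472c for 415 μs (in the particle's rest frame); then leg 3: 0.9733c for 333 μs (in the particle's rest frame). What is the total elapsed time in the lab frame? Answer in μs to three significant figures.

Δt = 4370 μs

Leg 1: γ = 1/√(1 − 0.970²) = 1/√0.05910 = 4.113; Δt_1 = 4.113 × 395 = 1625 μs.
Leg 2: γ = 1/√(1 − 0.9472²) = 1/√0.1028 = 3.119; Δt_2 = 3.119 × 415 = 1294 μs.
Leg 3: γ = 1/√(1 − 0.9733²) = 1/√0.05269 = 4.357; Δt_3 = 4.357 × 333 = 1451 μs.
Total: 1625 + 1294 + 1451 μs.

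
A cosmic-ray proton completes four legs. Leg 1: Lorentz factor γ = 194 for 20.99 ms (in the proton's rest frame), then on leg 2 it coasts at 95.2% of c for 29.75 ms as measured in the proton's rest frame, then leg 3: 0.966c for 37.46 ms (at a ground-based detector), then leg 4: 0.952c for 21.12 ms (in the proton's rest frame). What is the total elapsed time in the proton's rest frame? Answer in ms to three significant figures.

τ = 81.5 ms

Leg 1: 20.99 ms is already measured in the proton's rest frame.
Leg 2: 29.75 ms is already measured in the proton's rest frame.
Leg 3: γ = 1/√(1 − 0.966²) = 1/√0.06684 = 3.868; τ_3 = 37.46/3.868 = 9.685 ms.
Leg 4: 21.12 ms is already measured in the proton's rest frame.
Total: 20.99 + 29.75 + 9.685 + 21.12 ms.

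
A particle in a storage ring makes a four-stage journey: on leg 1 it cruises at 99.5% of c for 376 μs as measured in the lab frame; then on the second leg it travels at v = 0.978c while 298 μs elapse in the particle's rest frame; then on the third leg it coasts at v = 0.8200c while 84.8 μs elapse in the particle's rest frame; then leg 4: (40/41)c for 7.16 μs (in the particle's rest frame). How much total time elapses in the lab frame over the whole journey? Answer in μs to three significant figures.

Δt = 1990 μs

Leg 1: 376 μs is already measured in the lab frame.
Leg 2: γ = 1/√(1 − 0.978²) = 1/√0.04352 = 4.794; Δt_2 = 4.794 × 298 = 1429 μs.
Leg 3: γ = 1/√(1 − 0.8200²) = 1/√0.3276 = 1.747; Δt_3 = 1.747 × 84.8 = 148.2 μs.
Leg 4: γ = 1/√(1 − (40/41)²) = 41/9 ≈ 4.556; Δt_4 = 4.556 × 7.16 = 32.62 μs.
Total: 376.0 + 1429 + 148.2 + 32.62 μs.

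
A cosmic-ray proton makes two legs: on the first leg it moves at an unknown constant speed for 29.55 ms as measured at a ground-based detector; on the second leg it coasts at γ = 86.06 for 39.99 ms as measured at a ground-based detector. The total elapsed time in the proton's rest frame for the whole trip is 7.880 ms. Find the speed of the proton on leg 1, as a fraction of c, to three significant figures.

β = 0.968

Leg 1: speed unknown; τ_1 = 29.55/γ_1.
Leg 2: γ = 86.06; τ_2 = 39.99/86.06 = 0.4647 ms.
Total proper time: τ_1 + 0.4647 = 7.880, so τ_1 = 7.880 − 0.4647 = 7.415 ms.
γ_1 = 29.55/7.415 = 3.985; β = √(1 − 1/γ²) = √0.9370.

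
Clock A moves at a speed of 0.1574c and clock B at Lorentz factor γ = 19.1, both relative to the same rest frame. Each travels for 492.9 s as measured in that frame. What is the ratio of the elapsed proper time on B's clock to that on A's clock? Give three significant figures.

A: γ = 1/√(1 − 0.1574²) = 1/√0.9752 = 1.013. B: γ = 19.1.
τ_A/τ_B = γ_B/γ_A = 19.10/1.013 = 18.86, so τ_B/τ_A = 0.05302.

τ_B/τ_A = 0.0530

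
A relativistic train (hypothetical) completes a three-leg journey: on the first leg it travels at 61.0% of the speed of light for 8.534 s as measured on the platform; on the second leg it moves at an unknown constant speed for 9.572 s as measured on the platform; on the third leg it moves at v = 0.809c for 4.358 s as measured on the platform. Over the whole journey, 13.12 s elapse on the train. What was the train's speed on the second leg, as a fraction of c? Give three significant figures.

Leg 1: β = 0.610; γ = 1/√(1 − 0.610²) = 1/√0.6279 = 1.262; τ_1 = 8.534/1.262 = 6.762 s.
Leg 2: speed unknown; τ_2 = 9.572/γ_2.
Leg 3: γ = 1/√(1 − 0.809²) = 1/√0.3455 = 1.701; τ_3 = 4.358/1.701 = 2.562 s.
Total proper time: 6.762 + τ_2 + 2.562 = 13.12, so τ_2 = 13.12 − 9.324 = 3.796 s.
γ_2 = 9.572/3.796 = 2.522; β = √(1 − 1/γ²) = √0.8427.

β = 0.918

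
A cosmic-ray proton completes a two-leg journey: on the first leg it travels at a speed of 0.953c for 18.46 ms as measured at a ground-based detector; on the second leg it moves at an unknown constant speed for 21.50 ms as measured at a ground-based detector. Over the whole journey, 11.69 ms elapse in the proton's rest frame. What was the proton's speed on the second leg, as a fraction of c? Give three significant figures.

β = 0.959

Leg 1: γ = 1/√(1 − 0.953²) = 1/√0.09179 = 3.301; τ_1 = 18.46/3.301 = 5.593 ms.
Leg 2: speed unknown; τ_2 = 21.50/γ_2.
Total proper time: 5.593 + τ_2 = 11.69, so τ_2 = 11.69 − 5.593 = 6.097 ms.
γ_2 = 21.50/6.097 = 3.526; β = √(1 − 1/γ²) = √0.9196.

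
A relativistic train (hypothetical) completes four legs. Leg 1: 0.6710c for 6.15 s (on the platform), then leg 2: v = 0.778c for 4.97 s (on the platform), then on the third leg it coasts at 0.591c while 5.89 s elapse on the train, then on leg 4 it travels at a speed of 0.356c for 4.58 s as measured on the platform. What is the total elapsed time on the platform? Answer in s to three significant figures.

Leg 1: 6.15 s is already measured on the platform.
Leg 2: 4.97 s is already measured on the platform.
Leg 3: γ = 1/√(1 − 0.591²) = 1/√0.6507 = 1.240; Δt_3 = 1.240 × 5.89 = 7.302 s.
Leg 4: 4.58 s is already measured on the platform.
Total: 6.150 + 4.970 + 7.302 + 4.580 s.

Δt = 23.0 s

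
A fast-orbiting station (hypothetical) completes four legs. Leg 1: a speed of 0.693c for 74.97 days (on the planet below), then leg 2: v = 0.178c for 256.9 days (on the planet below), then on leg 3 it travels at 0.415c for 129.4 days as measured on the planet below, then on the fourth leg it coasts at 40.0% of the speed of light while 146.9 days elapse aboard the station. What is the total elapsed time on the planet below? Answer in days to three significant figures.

Leg 1: 74.97 days is already measured on the planet below.
Leg 2: 256.9 days is already measured on the planet below.
Leg 3: 129.4 days is already measured on the planet below.
Leg 4: β = 0.400; γ = 1/√(1 − 0.400²) = 1/√0.8400 = 1.091; Δt_4 = 1.091 × 146.9 = 160.3 days.
Total: 74.97 + 256.9 + 129.4 + 160.3 days.

Δt = 622 days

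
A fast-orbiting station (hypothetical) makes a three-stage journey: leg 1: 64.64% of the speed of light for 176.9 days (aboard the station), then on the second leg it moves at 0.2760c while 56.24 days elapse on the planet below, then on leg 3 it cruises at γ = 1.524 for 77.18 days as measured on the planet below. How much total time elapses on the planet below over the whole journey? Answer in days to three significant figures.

Leg 1: β = 0.6464; γ = 1/√(1 − 0.6464²) = 1/√0.5822 = 1.311; Δt_1 = 1.311 × 176.9 = 231.8 days.
Leg 2: 56.24 days is already measured on the planet below.
Leg 3: 77.18 days is already measured on the planet below.
Total: 231.8 + 56.24 + 77.18 days.

Δt = 365 days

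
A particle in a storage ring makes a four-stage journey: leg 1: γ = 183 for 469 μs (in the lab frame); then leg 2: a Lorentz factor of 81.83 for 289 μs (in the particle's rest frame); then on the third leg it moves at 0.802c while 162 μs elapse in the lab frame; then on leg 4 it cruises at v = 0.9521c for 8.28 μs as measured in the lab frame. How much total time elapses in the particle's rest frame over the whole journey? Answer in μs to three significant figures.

Leg 1: γ = 183; τ_1 = 469/183.0 = 2.563 μs.
Leg 2: 289 μs is already measured in the particle's rest frame.
Leg 3: γ = 1/√(1 − 0.802²) = 1/√0.3568 = 1.674; τ_3 = 162/1.674 = 96.77 μs.
Leg 4: γ = 1/√(1 − 0.9521²) = 1/√0.09351 = 3.270; τ_4 = 8.28/3.270 = 2.532 μs.
Total: 2.563 + 289.0 + 96.77 + 2.532 μs.

τ = 391 μs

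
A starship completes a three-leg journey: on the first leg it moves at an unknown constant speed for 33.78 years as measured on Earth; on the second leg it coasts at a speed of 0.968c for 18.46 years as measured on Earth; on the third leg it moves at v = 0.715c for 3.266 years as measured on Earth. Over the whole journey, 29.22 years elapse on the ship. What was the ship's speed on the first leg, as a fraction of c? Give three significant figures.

Leg 1: speed unknown; τ_1 = 33.78/γ_1.
Leg 2: γ = 1/√(1 − 0.968²) = 1/√0.06298 = 3.985; τ_2 = 18.46/3.985 = 4.633 years.
Leg 3: γ = 1/√(1 − 0.715²) = 1/√0.4888 = 1.430; τ_3 = 3.266/1.430 = 2.283 years.
Total proper time: τ_1 + 4.633 + 2.283 = 29.22, so τ_1 = 29.22 − 6.916 = 22.30 years.
γ_1 = 33.78/22.30 = 1.515; β = √(1 − 1/γ²) = √0.5640.

β = 0.751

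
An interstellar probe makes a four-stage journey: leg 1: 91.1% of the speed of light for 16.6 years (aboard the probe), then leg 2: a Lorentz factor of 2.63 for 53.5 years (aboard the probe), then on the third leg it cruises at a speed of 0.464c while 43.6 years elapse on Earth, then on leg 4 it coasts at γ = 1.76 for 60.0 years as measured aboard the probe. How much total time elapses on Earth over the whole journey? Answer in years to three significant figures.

Δt = 330 years

Leg 1: β = 0.911; γ = 1/√(1 − 0.911²) = 1/√0.1701 = 2.425; Δt_1 = 2.425 × 16.6 = 40.25 years.
Leg 2: γ = 2.63; Δt_2 = 2.630 × 53.5 = 140.7 years.
Leg 3: 43.6 years is already measured on Earth.
Leg 4: γ = 1.76; Δt_4 = 1.760 × 60.0 = 105.6 years.
Total: 40.25 + 140.7 + 43.60 + 105.6 years.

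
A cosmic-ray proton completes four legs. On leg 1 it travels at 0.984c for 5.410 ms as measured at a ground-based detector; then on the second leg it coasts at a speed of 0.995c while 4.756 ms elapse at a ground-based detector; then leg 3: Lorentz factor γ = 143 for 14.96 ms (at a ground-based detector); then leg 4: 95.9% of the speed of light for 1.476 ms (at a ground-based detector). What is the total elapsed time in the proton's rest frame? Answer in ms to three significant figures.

Leg 1: γ = 1/√(1 − 0.984²) = 1/√0.03174 = 5.613; τ_1 = 5.410/5.613 = 0.9639 ms.
Leg 2: γ = 1/√(1 − 0.995²) = 1/√0.009975 = 10.01; τ_2 = 4.756/10.01 = 0.4750 ms.
Leg 3: γ = 143; τ_3 = 14.96/143.0 = 0.1046 ms.
Leg 4: β = 0.959; γ = 1/√(1 − 0.959²) = 1/√0.08032 = 3.529; τ_4 = 1.476/3.529 = 0.4183 ms.
Total: 0.9639 + 0.4750 + 0.1046 + 0.4183 ms.

τ = 1.96 ms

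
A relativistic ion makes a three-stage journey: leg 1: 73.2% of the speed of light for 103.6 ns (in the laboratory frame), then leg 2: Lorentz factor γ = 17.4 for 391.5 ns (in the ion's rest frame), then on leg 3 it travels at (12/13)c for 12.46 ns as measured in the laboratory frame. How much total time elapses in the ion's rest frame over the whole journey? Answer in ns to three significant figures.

τ = 467 ns

Leg 1: β = 0.732; γ = 1/√(1 − 0.732²) = 1/√0.4642 = 1.468; τ_1 = 103.6/1.468 = 70.58 ns.
Leg 2: 391.5 ns is already measured in the ion's rest frame.
Leg 3: γ = 1/√(1 − (12/13)²) = 13/5 = 2.600; τ_3 = 12.46/2.600 = 4.792 ns.
Total: 70.58 + 391.5 + 4.792 ns.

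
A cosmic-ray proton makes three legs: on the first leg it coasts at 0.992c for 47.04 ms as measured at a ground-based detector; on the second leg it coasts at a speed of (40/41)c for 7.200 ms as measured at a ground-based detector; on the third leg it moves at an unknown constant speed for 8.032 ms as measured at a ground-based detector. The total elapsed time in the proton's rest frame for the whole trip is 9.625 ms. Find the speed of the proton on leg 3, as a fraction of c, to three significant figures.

Leg 1: γ = 1/√(1 − 0.992²) = 1/√0.01594 = 7.922; τ_1 = 47.04/7.922 = 5.938 ms.
Leg 2: γ = 1/√(1 − (40/41)²) = 41/9 ≈ 4.556; τ_2 = 7.200/4.556 = 1.580 ms.
Leg 3: speed unknown; τ_3 = 8.032/γ_3.
Total proper time: 5.938 + 1.580 + τ_3 = 9.625, so τ_3 = 9.625 − 7.519 = 2.106 ms.
γ_3 = 8.032/2.106 = 3.813; β = √(1 − 1/γ²) = √0.9312.

β = 0.965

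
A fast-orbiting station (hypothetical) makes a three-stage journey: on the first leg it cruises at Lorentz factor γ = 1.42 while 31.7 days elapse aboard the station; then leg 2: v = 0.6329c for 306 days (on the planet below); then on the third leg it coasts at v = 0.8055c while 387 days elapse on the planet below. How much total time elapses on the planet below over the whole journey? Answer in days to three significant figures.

Leg 1: γ = 1.42; Δt_1 = 1.420 × 31.7 = 45.01 days.
Leg 2: 306 days is already measured on the planet below.
Leg 3: 387 days is already measured on the planet below.
Total: 45.01 + 306.0 + 387.0 days.

Δt = 738 days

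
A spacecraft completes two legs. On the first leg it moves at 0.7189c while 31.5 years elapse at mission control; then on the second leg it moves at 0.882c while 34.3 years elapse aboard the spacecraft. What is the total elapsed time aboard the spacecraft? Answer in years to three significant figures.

Leg 1: γ = 1/√(1 − 0.7189²) = 1/√0.4832 = 1.439; τ_1 = 31.5/1.439 = 21.90 years.
Leg 2: 34.3 years is already measured aboard the spacecraft.
Total: 21.90 + 34.30 years.

τ = 56.2 years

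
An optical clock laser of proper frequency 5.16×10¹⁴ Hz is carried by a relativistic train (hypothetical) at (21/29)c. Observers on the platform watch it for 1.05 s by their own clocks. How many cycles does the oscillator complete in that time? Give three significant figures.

γ = 1/√(1 − (21/29)²) = 29/20 = 1.450
During 1.05 s of lab time, the oscillator's proper time advances by τ = Δt/γ = 1.05/1.450 = 0.7241 s = 7.241×10⁻¹ s.
N = f × τ = 5.16×10¹⁴ × 7.241×10⁻¹ = 3.737×10¹⁴.

N = 3.74×10¹⁴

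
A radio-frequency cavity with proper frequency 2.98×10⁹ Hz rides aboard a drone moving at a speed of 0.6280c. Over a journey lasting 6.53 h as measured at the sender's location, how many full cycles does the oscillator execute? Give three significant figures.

γ = 1/√(1 − 0.6280²) = 1/√0.6056 = 1.285
The oscillator's own cycle count is N = f × τ where τ is the proper time aboard the drone. τ = Δt/γ = 6.53/1.285 = 5.082 h = 1.829×10⁴ s.
N = 2.98×10⁹ × 1.829×10⁴ = 5.452×10¹³.

N = 5.45×10¹³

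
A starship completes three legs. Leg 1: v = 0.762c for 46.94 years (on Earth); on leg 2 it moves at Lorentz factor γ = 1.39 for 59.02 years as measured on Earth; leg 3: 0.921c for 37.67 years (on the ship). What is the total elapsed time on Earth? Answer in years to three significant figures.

Δt = 203 years

Leg 1: 46.94 years is already measured on Earth.
Leg 2: 59.02 years is already measured on Earth.
Leg 3: γ = 1/√(1 − 0.921²) = 1/√0.1518 = 2.567; Δt_3 = 2.567 × 37.67 = 96.70 years.
Total: 46.94 + 59.02 + 96.70 years.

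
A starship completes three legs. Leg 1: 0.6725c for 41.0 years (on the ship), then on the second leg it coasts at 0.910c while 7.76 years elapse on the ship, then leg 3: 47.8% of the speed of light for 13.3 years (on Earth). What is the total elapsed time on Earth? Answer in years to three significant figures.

Δt = 87.4 years

Leg 1: γ = 1/√(1 − 0.6725²) = 1/√0.5477 = 1.351; Δt_1 = 1.351 × 41.0 = 55.40 years.
Leg 2: γ = 1/√(1 − 0.910²) = 1/√0.1719 = 2.412; Δt_2 = 2.412 × 7.76 = 18.72 years.
Leg 3: 13.3 years is already measured on Earth.
Total: 55.40 + 18.72 + 13.30 years.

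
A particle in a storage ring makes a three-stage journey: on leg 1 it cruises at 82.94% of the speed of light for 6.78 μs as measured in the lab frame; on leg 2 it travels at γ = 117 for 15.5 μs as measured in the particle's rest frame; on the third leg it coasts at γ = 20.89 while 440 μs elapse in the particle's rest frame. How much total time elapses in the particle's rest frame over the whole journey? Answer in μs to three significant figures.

τ = 459 μs

Leg 1: β = 0.8294; γ = 1/√(1 − 0.8294²) = 1/√0.3121 = 1.790; τ_1 = 6.78/1.790 = 3.788 μs.
Leg 2: 15.5 μs is already measured in the particle's rest frame.
Leg 3: 440 μs is already measured in the particle's rest frame.
Total: 3.788 + 15.50 + 440.0 μs.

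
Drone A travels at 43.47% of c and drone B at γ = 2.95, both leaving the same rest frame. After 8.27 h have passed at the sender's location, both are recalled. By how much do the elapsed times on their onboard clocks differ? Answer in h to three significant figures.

A: β = 0.4347; γ = 1/√(1 − 0.4347²) = 1/√0.8110 = 1.110; τ_A = 8.27/1.110 = 7.448 h.
B: γ = 2.95; τ_B = 8.27/2.950 = 2.803 h.

|τ_A − τ_B| = 4.64 h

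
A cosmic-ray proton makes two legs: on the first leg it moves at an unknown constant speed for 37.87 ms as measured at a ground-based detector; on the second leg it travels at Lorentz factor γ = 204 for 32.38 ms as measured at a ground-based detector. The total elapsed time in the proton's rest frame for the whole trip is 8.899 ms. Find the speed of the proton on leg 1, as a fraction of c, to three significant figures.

β = 0.973

Leg 1: speed unknown; τ_1 = 37.87/γ_1.
Leg 2: γ = 204; τ_2 = 32.38/204.0 = 0.1587 ms.
Total proper time: τ_1 + 0.1587 = 8.899, so τ_1 = 8.899 − 0.1587 = 8.740 ms.
γ_1 = 37.87/8.740 = 4.333; β = √(1 − 1/γ²) = √0.9467.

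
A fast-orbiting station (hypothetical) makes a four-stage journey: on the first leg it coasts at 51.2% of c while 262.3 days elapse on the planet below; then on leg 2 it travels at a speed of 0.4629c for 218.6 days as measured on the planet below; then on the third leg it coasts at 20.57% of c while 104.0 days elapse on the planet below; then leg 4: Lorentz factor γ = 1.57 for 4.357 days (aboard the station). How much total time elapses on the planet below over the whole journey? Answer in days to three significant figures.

Δt = 592 days

Leg 1: 262.3 days is already measured on the planet below.
Leg 2: 218.6 days is already measured on the planet below.
Leg 3: 104.0 days is already measured on the planet below.
Leg 4: γ = 1.57; Δt_4 = 1.570 × 4.357 = 6.840 days.
Total: 262.3 + 218.6 + 104.0 + 6.840 days.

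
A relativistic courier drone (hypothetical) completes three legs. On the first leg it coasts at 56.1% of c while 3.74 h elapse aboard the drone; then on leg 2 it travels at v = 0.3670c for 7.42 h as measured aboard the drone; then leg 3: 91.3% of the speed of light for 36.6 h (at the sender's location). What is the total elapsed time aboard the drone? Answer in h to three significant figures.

τ = 26.1 h

Leg 1: 3.74 h is already measured aboard the drone.
Leg 2: 7.42 h is already measured aboard the drone.
Leg 3: β = 0.913; γ = 1/√(1 − 0.913²) = 1/√0.1664 = 2.451; τ_3 = 36.6/2.451 = 14.93 h.
Total: 3.740 + 7.420 + 14.93 h.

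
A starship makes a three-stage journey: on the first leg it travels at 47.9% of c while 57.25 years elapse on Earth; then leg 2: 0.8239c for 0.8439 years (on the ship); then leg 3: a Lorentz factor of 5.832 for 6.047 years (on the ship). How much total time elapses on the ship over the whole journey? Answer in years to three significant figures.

Leg 1: β = 0.479; γ = 1/√(1 − 0.479²) = 1/√0.7706 = 1.139; τ_1 = 57.25/1.139 = 50.25 years.
Leg 2: 0.8439 years is already measured on the ship.
Leg 3: 6.047 years is already measured on the ship.
Total: 50.25 + 0.8439 + 6.047 years.

τ = 57.1 years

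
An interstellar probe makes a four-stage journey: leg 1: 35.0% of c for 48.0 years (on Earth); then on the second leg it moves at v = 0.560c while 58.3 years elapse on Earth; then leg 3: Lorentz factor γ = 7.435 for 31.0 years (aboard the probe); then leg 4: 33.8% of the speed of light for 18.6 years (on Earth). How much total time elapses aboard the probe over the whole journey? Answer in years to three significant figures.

τ = 142 years

Leg 1: β = 0.350; γ = 1/√(1 − 0.350²) = 1/√0.8775 = 1.068; τ_1 = 48.0/1.068 = 44.96 years.
Leg 2: γ = 1/√(1 − 0.560²) = 1/√0.6864 = 1.207; τ_2 = 58.3/1.207 = 48.30 years.
Leg 3: 31.0 years is already measured aboard the probe.
Leg 4: β = 0.338; γ = 1/√(1 − 0.338²) = 1/√0.8858 = 1.063; τ_4 = 18.6/1.063 = 17.51 years.
Total: 44.96 + 48.30 + 31.00 + 17.51 years.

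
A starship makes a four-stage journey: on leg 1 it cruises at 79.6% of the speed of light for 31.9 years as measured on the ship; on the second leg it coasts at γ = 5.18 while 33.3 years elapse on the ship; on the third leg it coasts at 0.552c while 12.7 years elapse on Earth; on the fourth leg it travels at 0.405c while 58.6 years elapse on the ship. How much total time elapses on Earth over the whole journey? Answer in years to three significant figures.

Δt = 302 years

Leg 1: β = 0.796; γ = 1/√(1 − 0.796²) = 1/√0.3664 = 1.652; Δt_1 = 1.652 × 31.9 = 52.70 years.
Leg 2: γ = 5.18; Δt_2 = 5.180 × 33.3 = 172.5 years.
Leg 3: 12.7 years is already measured on Earth.
Leg 4: γ = 1/√(1 − 0.405²) = 1/√0.8360 = 1.094; Δt_4 = 1.094 × 58.6 = 64.09 years.
Total: 52.70 + 172.5 + 12.70 + 64.09 years.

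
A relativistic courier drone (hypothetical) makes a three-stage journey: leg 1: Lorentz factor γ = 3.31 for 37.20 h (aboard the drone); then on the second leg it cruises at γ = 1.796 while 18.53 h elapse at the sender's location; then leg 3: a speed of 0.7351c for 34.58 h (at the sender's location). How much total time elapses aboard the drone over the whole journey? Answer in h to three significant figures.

Leg 1: 37.20 h is already measured aboard the drone.
Leg 2: γ = 1.796; τ_2 = 18.53/1.796 = 10.32 h.
Leg 3: γ = 1/√(1 − 0.7351²) = 1/√0.4596 = 1.475; τ_3 = 34.58/1.475 = 23.44 h.
Total: 37.20 + 10.32 + 23.44 h.

τ = 71.0 h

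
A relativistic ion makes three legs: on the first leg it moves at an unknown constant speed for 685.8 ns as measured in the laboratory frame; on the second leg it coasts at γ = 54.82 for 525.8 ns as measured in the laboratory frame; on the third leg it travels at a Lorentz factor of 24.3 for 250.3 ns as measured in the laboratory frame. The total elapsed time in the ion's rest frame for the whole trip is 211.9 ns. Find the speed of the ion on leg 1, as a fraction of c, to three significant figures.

β = 0.960

Leg 1: speed unknown; τ_1 = 685.8/γ_1.
Leg 2: γ = 54.82; τ_2 = 525.8/54.82 = 9.591 ns.
Leg 3: γ = 24.3; τ_3 = 250.3/24.30 = 10.30 ns.
Total proper time: τ_1 + 9.591 + 10.30 = 211.9, so τ_1 = 211.9 − 19.89 = 192.0 ns.
γ_1 = 685.8/192.0 = 3.572; β = √(1 − 1/γ²) = √0.9216.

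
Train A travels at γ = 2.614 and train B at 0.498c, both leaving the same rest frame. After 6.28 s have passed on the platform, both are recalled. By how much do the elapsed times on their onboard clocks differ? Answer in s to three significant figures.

|τ_A − τ_B| = 3.04 s

A: γ = 2.614; τ_A = 6.28/2.614 = 2.402 s.
B: γ = 1/√(1 − 0.498²) = 1/√0.7520 = 1.153; τ_B = 6.28/1.153 = 5.446 s.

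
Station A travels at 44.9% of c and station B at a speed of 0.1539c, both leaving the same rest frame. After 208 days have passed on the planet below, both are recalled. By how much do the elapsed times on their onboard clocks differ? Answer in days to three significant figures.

A: β = 0.449; γ = 1/√(1 − 0.449²) = 1/√0.7984 = 1.119; τ_A = 208/1.119 = 185.9 days.
B: γ = 1/√(1 − 0.1539²) = 1/√0.9763 = 1.012; τ_B = 208/1.012 = 205.5 days.

|τ_A − τ_B| = 19.7 days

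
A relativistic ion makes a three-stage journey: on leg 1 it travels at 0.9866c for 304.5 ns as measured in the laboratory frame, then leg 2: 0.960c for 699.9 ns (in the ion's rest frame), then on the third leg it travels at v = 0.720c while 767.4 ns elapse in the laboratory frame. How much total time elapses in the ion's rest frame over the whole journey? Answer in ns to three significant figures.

τ = 1280 ns

Leg 1: γ = 1/√(1 − 0.9866²) = 1/√0.02662 = 6.129; τ_1 = 304.5/6.129 = 49.68 ns.
Leg 2: 699.9 ns is already measured in the ion's rest frame.
Leg 3: γ = 1/√(1 − 0.720²) = 1/√0.4816 = 1.441; τ_3 = 767.4/1.441 = 532.6 ns.
Total: 49.68 + 699.9 + 532.6 ns.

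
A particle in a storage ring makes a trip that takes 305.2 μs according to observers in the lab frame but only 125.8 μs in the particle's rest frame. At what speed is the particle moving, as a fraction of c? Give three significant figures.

β = 0.911

The proper time is measured in the particle's rest frame (both events occur at the particle's location); Δt is measured in the lab frame. γ = Δt/τ = 305.2/125.8 = 2.426.
β = √(1 − 1/γ²) = √(1 − 0.1699) = √0.8301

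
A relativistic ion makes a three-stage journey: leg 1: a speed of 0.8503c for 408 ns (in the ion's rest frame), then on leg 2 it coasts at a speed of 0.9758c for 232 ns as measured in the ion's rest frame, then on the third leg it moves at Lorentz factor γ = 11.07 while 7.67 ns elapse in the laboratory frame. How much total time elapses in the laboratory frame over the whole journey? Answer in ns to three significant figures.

Leg 1: γ = 1/√(1 − 0.8503²) = 1/√0.2770 = 1.900; Δt_1 = 1.900 × 408 = 775.2 ns.
Leg 2: γ = 1/√(1 − 0.9758²) = 1/√0.04781 = 4.573; Δt_2 = 4.573 × 232 = 1061 ns.
Leg 3: 7.67 ns is already measured in the laboratory frame.
Total: 775.2 + 1061 + 7.670 ns.

Δt = 1840 ns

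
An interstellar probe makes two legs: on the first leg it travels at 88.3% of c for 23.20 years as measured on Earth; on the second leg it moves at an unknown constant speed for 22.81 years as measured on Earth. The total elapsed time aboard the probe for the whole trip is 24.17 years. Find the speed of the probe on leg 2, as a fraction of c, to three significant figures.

Leg 1: β = 0.883; γ = 1/√(1 − 0.883²) = 1/√0.2203 = 2.131; τ_1 = 23.20/2.131 = 10.89 years.
Leg 2: speed unknown; τ_2 = 22.81/γ_2.
Total proper time: 10.89 + τ_2 = 24.17, so τ_2 = 24.17 − 10.89 = 13.28 years.
γ_2 = 22.81/13.28 = 1.718; β = √(1 − 1/γ²) = √0.6610.

β = 0.813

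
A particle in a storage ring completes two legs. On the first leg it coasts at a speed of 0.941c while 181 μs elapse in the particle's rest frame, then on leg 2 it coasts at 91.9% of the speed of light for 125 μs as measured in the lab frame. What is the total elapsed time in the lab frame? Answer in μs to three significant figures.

Leg 1: γ = 1/√(1 − 0.941²) = 1/√0.1145 = 2.955; Δt_1 = 2.955 × 181 = 534.9 μs.
Leg 2: 125 μs is already measured in the lab frame.
Total: 534.9 + 125.0 μs.

Δt = 660 μs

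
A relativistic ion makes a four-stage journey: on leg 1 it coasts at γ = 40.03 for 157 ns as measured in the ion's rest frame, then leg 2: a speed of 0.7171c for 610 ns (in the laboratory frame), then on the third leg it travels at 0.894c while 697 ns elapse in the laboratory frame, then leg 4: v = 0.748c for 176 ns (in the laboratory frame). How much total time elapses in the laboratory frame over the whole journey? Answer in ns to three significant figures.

Δt = 7770 ns

Leg 1: γ = 40.03; Δt_1 = 40.03 × 157 = 6285 ns.
Leg 2: 610 ns is already measured in the laboratory frame.
Leg 3: 697 ns is already measured in the laboratory frame.
Leg 4: 176 ns is already measured in the laboratory frame.
Total: 6285 + 610.0 + 697.0 + 176.0 ns.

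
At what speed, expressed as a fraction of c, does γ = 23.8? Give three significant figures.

β = √(1 − 1/γ²) = √(1 − 1/23.8²) = √(1 − 0.001765) = √0.9982

β = 0.999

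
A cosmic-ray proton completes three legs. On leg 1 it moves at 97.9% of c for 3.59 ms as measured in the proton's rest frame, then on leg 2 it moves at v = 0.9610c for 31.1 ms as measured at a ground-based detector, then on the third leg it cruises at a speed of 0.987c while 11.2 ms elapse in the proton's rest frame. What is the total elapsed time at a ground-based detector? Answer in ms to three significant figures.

Δt = 118 ms

Leg 1: β = 0.979; γ = 1/√(1 − 0.979²) = 1/√0.04156 = 4.905; Δt_1 = 4.905 × 3.59 = 17.61 ms.
Leg 2: 31.1 ms is already measured at a ground-based detector.
Leg 3: γ = 1/√(1 − 0.987²) = 1/√0.02583 = 6.222; Δt_3 = 6.222 × 11.2 = 69.69 ms.
Total: 17.61 + 31.10 + 69.69 ms.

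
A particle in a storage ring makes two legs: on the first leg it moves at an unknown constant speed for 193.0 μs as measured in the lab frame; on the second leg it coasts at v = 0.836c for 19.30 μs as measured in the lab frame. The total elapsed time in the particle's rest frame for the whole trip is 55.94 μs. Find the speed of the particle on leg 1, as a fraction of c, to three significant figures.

β = 0.972

Leg 1: speed unknown; τ_1 = 193.0/γ_1.
Leg 2: γ = 1/√(1 − 0.836²) = 1/√0.3011 = 1.822; τ_2 = 19.30/1.822 = 10.59 μs.
Total proper time: τ_1 + 10.59 = 55.94, so τ_1 = 55.94 − 10.59 = 45.35 μs.
γ_1 = 193.0/45.35 = 4.256; β = √(1 − 1/γ²) = √0.9448.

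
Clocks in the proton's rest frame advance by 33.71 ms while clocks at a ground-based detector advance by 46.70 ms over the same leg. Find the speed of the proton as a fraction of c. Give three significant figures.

The proper time is measured in the proton's rest frame (both events occur at the proton's location); Δt is measured at a ground-based detector. γ = Δt/τ = 46.70/33.71 = 1.385.
β = √(1 − 1/γ²) = √(1 − 0.5211) = √0.4789

v = 0.692c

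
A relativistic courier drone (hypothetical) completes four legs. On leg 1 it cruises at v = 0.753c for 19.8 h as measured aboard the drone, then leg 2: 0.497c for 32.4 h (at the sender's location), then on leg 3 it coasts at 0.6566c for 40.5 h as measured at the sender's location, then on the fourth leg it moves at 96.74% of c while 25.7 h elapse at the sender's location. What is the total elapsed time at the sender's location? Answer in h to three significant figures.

Δt = 129 h

Leg 1: γ = 1/√(1 − 0.753²) = 1/√0.4330 = 1.520; Δt_1 = 1.520 × 19.8 = 30.09 h.
Leg 2: 32.4 h is already measured at the sender's location.
Leg 3: 40.5 h is already measured at the sender's location.
Leg 4: 25.7 h is already measured at the sender's location.
Total: 30.09 + 32.40 + 40.50 + 25.70 h.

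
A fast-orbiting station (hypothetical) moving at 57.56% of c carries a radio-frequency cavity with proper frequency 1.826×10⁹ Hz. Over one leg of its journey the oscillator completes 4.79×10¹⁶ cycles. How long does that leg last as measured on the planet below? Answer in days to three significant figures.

Δt = 371 days

β = 0.5756; γ = 1/√(1 − 0.5756²) = 1/√0.6687 = 1.223
Proper time for N cycles: τ = N/f = 4.79×10¹⁶/(1.826×10⁹) = 2.623×10⁷ s = 303.6 days.
Lab-frame duration Δt = γτ = 1.223 × 303.6 = 371.3 days.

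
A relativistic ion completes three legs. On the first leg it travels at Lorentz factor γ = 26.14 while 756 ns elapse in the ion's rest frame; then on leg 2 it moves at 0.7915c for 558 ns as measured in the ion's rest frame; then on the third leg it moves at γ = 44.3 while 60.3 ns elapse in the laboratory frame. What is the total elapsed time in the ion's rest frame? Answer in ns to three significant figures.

Leg 1: 756 ns is already measured in the ion's rest frame.
Leg 2: 558 ns is already measured in the ion's rest frame.
Leg 3: γ = 44.3; τ_3 = 60.3/44.30 = 1.361 ns.
Total: 756.0 + 558.0 + 1.361 ns.

τ = 1320 ns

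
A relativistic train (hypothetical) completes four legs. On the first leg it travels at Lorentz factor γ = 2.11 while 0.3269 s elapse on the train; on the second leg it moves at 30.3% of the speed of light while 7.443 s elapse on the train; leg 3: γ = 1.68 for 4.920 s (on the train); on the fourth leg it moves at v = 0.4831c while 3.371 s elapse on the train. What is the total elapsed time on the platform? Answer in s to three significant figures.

Δt = 20.6 s

Leg 1: γ = 2.11; Δt_1 = 2.110 × 0.3269 = 0.6898 s.
Leg 2: β = 0.303; γ = 1/√(1 − 0.303²) = 1/√0.9082 = 1.049; Δt_2 = 1.049 × 7.443 = 7.810 s.
Leg 3: γ = 1.68; Δt_3 = 1.680 × 4.920 = 8.266 s.
Leg 4: γ = 1/√(1 − 0.4831²) = 1/√0.7666 = 1.142; Δt_4 = 1.142 × 3.371 = 3.850 s.
Total: 0.6898 + 7.810 + 8.266 + 3.850 s.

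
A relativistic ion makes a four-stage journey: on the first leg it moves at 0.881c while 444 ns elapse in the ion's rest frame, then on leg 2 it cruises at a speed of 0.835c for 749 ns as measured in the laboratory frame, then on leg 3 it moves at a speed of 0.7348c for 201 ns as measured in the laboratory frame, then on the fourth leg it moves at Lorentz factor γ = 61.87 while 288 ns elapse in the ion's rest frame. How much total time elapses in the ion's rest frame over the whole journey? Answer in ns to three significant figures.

Leg 1: 444 ns is already measured in the ion's rest frame.
Leg 2: γ = 1/√(1 − 0.835²) = 1/√0.3028 = 1.817; τ_2 = 749/1.817 = 412.1 ns.
Leg 3: γ = 1/√(1 − 0.7348²) = 1/√0.4601 = 1.474; τ_3 = 201/1.474 = 136.3 ns.
Leg 4: 288 ns is already measured in the ion's rest frame.
Total: 444.0 + 412.1 + 136.3 + 288.0 ns.

τ = 1280 ns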